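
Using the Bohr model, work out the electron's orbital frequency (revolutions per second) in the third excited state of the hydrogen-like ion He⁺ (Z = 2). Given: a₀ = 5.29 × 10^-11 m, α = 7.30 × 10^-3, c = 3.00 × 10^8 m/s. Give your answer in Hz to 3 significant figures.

r = n²a₀/Z = 4.23 × 10^-10 m, v = Zαc/n = 1.09 × 10^6 m/s
f = v/(2πr) = 4.12 × 10^14 Hz

4.12 × 10^14 Hz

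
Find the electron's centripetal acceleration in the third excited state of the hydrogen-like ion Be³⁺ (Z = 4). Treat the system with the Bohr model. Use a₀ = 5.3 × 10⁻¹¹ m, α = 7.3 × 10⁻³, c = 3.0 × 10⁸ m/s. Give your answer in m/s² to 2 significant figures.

r = n²a₀/Z = 2.1 × 10⁻¹⁰ m, v = Zαc/n = 2.2 × 10⁶ m/s
a = v²/r = (2.2 × 10⁶)² / 2.1 × 10⁻¹⁰ = 2.3 × 10²² m/s²

2.3 × 10²² m/s²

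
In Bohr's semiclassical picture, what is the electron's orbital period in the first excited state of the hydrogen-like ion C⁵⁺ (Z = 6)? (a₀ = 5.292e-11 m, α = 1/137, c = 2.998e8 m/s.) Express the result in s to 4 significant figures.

r = n²a₀/Z = 2²·5.292e-11/6 = 3.528e-11 m
v = Zαc/n = 6·0.007299·2.998e8/2 = 6.565e6 m/s
T = 2πr/v = 3.377e-17 s

3.377e-17 s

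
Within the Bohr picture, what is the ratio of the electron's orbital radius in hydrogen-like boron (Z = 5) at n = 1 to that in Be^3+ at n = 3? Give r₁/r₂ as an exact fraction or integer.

r ∝ Z^-1 · n^2
r₁/r₂ = (5/4)^-1 · (1/3)^2 = 4/45

4/45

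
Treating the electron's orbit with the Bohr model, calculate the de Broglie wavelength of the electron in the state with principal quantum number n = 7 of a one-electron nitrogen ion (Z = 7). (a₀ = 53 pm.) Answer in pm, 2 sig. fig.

330 pm

The Bohr quantisation condition is nλ = 2πr_n.
r_n = n²a₀/Z = 370 pm
λ = 2πr_n/n = 2π·370/7 = 330 pm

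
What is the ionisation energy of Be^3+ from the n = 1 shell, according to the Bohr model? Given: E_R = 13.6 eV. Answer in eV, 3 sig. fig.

218 eV

E_n = −E_R·Z²/n² = −13.6 × 4²/1² eV = -218 eV
Ionisation energy = −E_n = 218 eV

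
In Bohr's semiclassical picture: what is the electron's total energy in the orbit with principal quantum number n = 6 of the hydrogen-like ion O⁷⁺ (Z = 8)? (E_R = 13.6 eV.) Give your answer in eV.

E_n = −E_R·Z²/n² = −13.6 × 8²/6² = -24.2 eV

-24.2 eV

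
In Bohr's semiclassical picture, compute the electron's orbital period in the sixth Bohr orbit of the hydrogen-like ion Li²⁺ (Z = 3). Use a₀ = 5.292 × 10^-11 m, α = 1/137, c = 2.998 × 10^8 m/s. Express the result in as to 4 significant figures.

r = n²a₀/Z = 6²·5.292 × 10^-11/3 = 6.350 × 10^-10 m
v = Zαc/n = 3·0.007299·2.998 × 10^8/6 = 1.094 × 10^6 m/s
T = 2πr/v = 3.647 × 10^-15 s = 3647 as

3647 as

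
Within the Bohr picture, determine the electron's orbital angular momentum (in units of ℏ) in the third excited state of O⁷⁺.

L_n = nℏ, so L/ℏ = n = 4.

4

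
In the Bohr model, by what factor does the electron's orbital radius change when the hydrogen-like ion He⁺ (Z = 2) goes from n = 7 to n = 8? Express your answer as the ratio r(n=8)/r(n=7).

64/49

r ∝ Z^-1 · n^2; with Z fixed, r ∝ n^2.
r(n=8)/r(n=7) = (8/7)^2 = 64/49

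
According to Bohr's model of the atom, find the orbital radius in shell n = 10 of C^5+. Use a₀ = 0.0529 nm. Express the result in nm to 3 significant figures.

r_n = n²a₀/Z = 10² × 0.0529 / 6
    = 100 × 0.0529 / 6 = 0.882 nm

0.882 nm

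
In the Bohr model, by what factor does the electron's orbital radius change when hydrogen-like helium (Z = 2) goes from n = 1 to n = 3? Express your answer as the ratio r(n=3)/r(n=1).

9

r ∝ Z^-1 · n^2; with Z fixed, r ∝ n^2.
r(n=3)/r(n=1) = (3/1)^2 = 9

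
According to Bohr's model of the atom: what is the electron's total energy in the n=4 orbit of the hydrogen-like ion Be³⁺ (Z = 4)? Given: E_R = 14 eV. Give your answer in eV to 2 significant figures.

-14 eV

E_n = −E_R·Z²/n² = −14 × 4²/4² = -14 eV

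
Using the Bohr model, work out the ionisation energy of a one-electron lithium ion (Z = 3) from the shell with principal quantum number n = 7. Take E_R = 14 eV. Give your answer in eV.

E_n = −E_R·Z²/n² = −14 × 3²/7² eV = -2.6 eV
Ionisation energy = −E_n = 2.6 eV

2.6 eV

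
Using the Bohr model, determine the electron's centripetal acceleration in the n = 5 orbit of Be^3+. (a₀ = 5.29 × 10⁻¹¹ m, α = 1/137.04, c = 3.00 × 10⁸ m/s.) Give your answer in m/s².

9.28 × 10²¹ m/s²

r = n²a₀/Z = 3.31 × 10⁻¹⁰ m, v = Zαc/n = 1.75 × 10⁶ m/s
a = v²/r = (1.75 × 10⁶)² / 3.31 × 10⁻¹⁰ = 9.28 × 10²¹ m/s²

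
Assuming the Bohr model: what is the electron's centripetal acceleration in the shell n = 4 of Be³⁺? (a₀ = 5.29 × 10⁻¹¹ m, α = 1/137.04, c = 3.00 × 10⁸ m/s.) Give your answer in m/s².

2.26 × 10²² m/s²

r = n²a₀/Z = 2.12 × 10⁻¹⁰ m, v = Zαc/n = 2.19 × 10⁶ m/s
a = v²/r = (2.19 × 10⁶)² / 2.12 × 10⁻¹⁰ = 2.26 × 10²² m/s²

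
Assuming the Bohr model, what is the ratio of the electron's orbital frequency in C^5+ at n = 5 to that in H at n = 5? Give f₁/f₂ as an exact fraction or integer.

36

f ∝ Z^2 · n^-3
f₁/f₂ = (6/1)^2 · (5/5)^-3 = 36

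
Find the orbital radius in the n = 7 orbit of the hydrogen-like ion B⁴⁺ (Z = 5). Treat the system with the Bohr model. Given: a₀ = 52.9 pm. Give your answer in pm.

518 pm

r_n = n²a₀/Z = 7² × 52.9 / 5
    = 49 × 52.9 / 5 = 518 pm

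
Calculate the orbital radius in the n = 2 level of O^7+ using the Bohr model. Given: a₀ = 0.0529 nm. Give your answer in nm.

r_n = n²a₀/Z = 2² × 0.0529 / 8
    = 4 × 0.0529 / 8 = 0.0265 nm

0.0265 nm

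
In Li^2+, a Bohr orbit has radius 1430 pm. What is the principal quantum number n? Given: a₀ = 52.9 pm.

r_n = n²a₀/Z ⇒ n² = rZ/a₀ = 1430 × 3 / 52.9 ≈ 81.10
n = 9

9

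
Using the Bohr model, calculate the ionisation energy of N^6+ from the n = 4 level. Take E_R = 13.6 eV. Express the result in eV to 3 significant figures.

41.6 eV

E_n = −E_R·Z²/n² = −13.6 × 7²/4² eV = -41.6 eV
Ionisation energy = −E_n = 41.6 eV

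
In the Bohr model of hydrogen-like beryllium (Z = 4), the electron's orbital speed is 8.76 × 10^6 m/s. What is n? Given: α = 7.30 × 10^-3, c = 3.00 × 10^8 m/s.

v_n = Zαc/n ⇒ n = Zαc/v = 4 × 0.00730 × 3.00 × 10^8 / 8.76 × 10^6 ≈ 1.00
n = 1

1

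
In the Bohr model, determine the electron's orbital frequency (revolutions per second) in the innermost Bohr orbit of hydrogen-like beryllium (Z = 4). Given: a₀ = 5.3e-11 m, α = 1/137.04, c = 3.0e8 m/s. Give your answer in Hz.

1.1e17 Hz

r = n²a₀/Z = 1.3e-11 m, v = Zαc/n = 8.8e6 m/s
f = v/(2πr) = 1.1e17 Hz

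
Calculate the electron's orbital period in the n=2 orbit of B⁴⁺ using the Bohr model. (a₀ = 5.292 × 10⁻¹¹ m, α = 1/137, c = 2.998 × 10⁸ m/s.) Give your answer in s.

r = n²a₀/Z = 2²·5.292 × 10⁻¹¹/5 = 4.234 × 10⁻¹¹ m
v = Zαc/n = 5·0.007299·2.998 × 10⁸/2 = 5.471 × 10⁶ m/s
T = 2πr/v = 4.862 × 10⁻¹⁷ s

4.862 × 10⁻¹⁷ s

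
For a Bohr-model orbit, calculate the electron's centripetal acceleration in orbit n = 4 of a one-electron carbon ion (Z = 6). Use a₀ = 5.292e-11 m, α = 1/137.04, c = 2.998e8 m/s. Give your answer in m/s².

7.631e22 m/s²

r = n²a₀/Z = 1.411e-10 m, v = Zαc/n = 3.282e6 m/s
a = v²/r = (3.282e6)² / 1.411e-10 = 7.631e22 m/s²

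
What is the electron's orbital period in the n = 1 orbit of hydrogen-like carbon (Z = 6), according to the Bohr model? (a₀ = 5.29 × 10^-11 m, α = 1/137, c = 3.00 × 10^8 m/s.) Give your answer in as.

4.22 as

r = n²a₀/Z = 1²·5.29 × 10^-11/6 = 8.82 × 10^-12 m
v = Zαc/n = 6·0.00730·3.00 × 10^8/1 = 1.31 × 10^7 m/s
T = 2πr/v = 4.22 × 10^-18 s = 4.22 as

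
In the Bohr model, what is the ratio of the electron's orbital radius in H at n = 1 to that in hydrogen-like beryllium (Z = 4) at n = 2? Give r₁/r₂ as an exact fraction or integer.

1

r ∝ Z^-1 · n^2
r₁/r₂ = (1/4)^-1 · (1/2)^2 = 1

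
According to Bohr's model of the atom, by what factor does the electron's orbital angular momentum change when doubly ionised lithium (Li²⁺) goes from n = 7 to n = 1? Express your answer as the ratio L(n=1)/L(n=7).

1/7

L = nℏ depends only on n, so L ∝ n.
L(n=1)/L(n=7) = (1/7)^1 = 1/7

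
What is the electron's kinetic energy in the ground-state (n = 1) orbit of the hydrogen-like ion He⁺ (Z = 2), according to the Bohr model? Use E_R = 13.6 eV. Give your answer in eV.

For a Coulomb orbit the virial theorem gives K = −E_n.
E_n = −E_R·Z²/n², so K = E_R·Z²/n² = 13.6 × 2²/1² = 54.4 eV

54.4 eV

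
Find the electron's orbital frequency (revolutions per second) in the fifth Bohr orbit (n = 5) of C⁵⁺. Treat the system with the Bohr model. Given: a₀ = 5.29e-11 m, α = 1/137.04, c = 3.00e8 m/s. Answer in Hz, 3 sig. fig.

r = n²a₀/Z = 2.20e-10 m, v = Zαc/n = 2.63e6 m/s
f = v/(2πr) = 1.90e15 Hz

1.90e15 Hz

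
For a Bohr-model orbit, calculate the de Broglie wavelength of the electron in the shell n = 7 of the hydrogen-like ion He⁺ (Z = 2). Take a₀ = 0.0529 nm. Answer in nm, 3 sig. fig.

The Bohr quantisation condition is nλ = 2πr_n.
r_n = n²a₀/Z = 1.30 nm
λ = 2πr_n/n = 2π·1.30/7 = 1.16 nm

1.16 nm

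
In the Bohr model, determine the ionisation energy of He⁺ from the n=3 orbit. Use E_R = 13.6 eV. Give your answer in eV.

6.04 eV

E_n = −E_R·Z²/n² = −13.6 × 2²/3² eV = -6.04 eV
Ionisation energy = −E_n = 6.04 eV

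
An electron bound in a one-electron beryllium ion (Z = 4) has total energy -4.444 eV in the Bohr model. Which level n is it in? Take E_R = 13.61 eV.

E_n = −E_R Z²/n² ⇒ n² = E_R Z²/(−E_n) = 13.61 × 4² / 4.444 ≈ 49.00
n = 7

7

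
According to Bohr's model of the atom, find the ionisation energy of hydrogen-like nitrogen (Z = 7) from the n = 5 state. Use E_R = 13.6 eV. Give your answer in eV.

E_n = −E_R·Z²/n² = −13.6 × 7²/5² eV = -26.7 eV
Ionisation energy = −E_n = 26.7 eV

26.7 eV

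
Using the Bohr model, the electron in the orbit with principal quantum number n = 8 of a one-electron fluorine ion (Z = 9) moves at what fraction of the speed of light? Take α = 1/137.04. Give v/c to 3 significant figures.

0.00821

v_n = Zαc/n, so v/c = Zα/n = 9 × 0.00730 / 8 = 0.00821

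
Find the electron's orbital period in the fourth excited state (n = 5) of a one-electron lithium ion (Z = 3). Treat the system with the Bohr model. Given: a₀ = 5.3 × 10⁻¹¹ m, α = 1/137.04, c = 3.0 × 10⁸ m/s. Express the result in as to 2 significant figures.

r = n²a₀/Z = 5²·5.3 × 10⁻¹¹/3 = 4.4 × 10⁻¹⁰ m
v = Zαc/n = 3·0.0073·3.0 × 10⁸/5 = 1.3 × 10⁶ m/s
T = 2πr/v = 2.1 × 10⁻¹⁵ s = 2100 as

2100 as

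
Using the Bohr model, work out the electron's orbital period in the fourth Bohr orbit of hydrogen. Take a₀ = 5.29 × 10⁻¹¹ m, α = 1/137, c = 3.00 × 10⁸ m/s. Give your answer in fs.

r = n²a₀/Z = 4²·5.29 × 10⁻¹¹/1 = 8.46 × 10⁻¹⁰ m
v = Zαc/n = 1·0.00730·3.00 × 10⁸/4 = 5.47 × 10⁵ m/s
T = 2πr/v = 9.71 × 10⁻¹⁵ s = 9.71 fs

9.71 fs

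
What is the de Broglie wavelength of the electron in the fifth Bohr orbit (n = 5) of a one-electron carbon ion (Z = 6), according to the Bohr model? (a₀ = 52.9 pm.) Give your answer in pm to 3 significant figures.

The Bohr quantisation condition is nλ = 2πr_n.
r_n = n²a₀/Z = 220 pm
λ = 2πr_n/n = 2π·220/5 = 277 pm

277 pm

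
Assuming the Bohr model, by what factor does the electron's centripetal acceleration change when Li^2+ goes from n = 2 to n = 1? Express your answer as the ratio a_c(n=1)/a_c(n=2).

a_c ∝ Z^3 · n^-4; with Z fixed, a_c ∝ n^-4.
a_c(n=1)/a_c(n=2) = (1/2)^-4 = 16

16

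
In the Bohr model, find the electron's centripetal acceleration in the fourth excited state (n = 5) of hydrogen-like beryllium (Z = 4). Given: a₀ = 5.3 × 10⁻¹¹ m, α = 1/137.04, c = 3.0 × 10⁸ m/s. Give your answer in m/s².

9.3 × 10²¹ m/s²

r = n²a₀/Z = 3.3 × 10⁻¹⁰ m, v = Zαc/n = 1.8 × 10⁶ m/s
a = v²/r = (1.8 × 10⁶)² / 3.3 × 10⁻¹⁰ = 9.3 × 10²¹ m/s²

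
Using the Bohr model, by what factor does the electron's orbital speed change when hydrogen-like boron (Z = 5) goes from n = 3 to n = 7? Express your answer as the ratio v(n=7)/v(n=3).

3/7

v ∝ Z^1 · n^-1; with Z fixed, v ∝ n^-1.
v(n=7)/v(n=3) = (7/3)^-1 = 3/7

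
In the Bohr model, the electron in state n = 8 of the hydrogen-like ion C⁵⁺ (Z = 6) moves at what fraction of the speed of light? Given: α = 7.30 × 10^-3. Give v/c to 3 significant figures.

0.00547

v_n = Zαc/n, so v/c = Zα/n = 6 × 0.00730 / 8 = 0.00547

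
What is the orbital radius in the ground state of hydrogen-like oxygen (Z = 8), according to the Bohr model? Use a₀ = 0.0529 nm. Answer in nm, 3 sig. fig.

0.00661 nm

r_n = n²a₀/Z = 1² × 0.0529 / 8
    = 1 × 0.0529 / 8 = 0.00661 nm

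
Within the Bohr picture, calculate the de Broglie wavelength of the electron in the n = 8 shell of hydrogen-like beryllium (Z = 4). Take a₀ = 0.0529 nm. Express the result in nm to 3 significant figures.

The Bohr quantisation condition is nλ = 2πr_n.
r_n = n²a₀/Z = 0.846 nm
λ = 2πr_n/n = 2π·0.846/8 = 0.665 nm

0.665 nm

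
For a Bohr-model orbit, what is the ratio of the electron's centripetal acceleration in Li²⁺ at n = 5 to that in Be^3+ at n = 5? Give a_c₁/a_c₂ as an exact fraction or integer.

27/64

a_c ∝ Z^3 · n^-4
a_c₁/a_c₂ = (3/4)^3 · (5/5)^-4 = 27/64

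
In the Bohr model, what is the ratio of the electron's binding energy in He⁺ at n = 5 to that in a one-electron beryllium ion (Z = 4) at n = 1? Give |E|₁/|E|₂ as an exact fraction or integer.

|E| ∝ Z^2 · n^-2
|E|₁/|E|₂ = (2/4)^2 · (5/1)^-2 = 1/100

1/100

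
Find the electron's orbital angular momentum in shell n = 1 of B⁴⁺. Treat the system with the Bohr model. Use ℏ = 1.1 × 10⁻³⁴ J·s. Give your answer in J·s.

L_n = nℏ = 1 × 1.1 × 10⁻³⁴ = 1.1 × 10⁻³⁴ J·s

1.1 × 10⁻³⁴ J·s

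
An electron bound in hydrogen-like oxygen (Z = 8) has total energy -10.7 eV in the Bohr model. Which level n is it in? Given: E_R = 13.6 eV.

E_n = −E_R Z²/n² ⇒ n² = E_R Z²/(−E_n) = 13.6 × 8² / 10.7 ≈ 81.35
n = 9

9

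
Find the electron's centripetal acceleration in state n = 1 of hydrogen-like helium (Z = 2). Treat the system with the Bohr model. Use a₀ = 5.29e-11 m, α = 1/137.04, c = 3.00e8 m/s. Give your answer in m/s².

r = n²a₀/Z = 2.65e-11 m, v = Zαc/n = 4.38e6 m/s
a = v²/r = (4.38e6)² / 2.65e-11 = 7.25e23 m/s²

7.25e23 m/s²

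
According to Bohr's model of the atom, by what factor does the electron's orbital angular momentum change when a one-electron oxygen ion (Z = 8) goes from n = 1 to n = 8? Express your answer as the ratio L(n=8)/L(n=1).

8

L = nℏ depends only on n, so L ∝ n.
L(n=8)/L(n=1) = (8/1)^1 = 8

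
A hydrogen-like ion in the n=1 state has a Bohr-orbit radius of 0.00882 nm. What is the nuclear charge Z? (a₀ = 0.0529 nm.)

6

r_n = n²a₀/Z ⇒ Z = n²a₀/r = 1² × 0.0529 / 0.00882 ≈ 6.00
Z = 6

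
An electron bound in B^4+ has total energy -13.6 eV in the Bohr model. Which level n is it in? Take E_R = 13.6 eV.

E_n = −E_R Z²/n² ⇒ n² = E_R Z²/(−E_n) = 13.6 × 5² / 13.6 ≈ 25.00
n = 5

5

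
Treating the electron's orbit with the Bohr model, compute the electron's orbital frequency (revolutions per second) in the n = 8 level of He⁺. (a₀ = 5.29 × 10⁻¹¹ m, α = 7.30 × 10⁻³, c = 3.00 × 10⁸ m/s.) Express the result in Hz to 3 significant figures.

r = n²a₀/Z = 1.69 × 10⁻⁹ m, v = Zαc/n = 5.47 × 10⁵ m/s
f = v/(2πr) = 5.15 × 10¹³ Hz

5.15 × 10¹³ Hz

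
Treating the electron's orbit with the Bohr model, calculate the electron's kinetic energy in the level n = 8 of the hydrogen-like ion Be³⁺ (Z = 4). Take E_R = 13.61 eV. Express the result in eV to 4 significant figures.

3.402 eV

For a Coulomb orbit the virial theorem gives K = −E_n.
E_n = −E_R·Z²/n², so K = E_R·Z²/n² = 13.61 × 4²/8² = 3.402 eV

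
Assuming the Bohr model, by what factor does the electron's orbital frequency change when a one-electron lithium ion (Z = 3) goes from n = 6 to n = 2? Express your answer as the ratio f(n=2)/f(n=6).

27

f ∝ Z^2 · n^-3; with Z fixed, f ∝ n^-3.
f(n=2)/f(n=6) = (2/6)^-3 = 27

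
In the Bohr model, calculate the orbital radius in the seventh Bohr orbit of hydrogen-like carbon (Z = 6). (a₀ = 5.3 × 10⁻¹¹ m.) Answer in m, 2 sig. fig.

r_n = n²a₀/Z = 7² × 5.3 × 10⁻¹¹ / 6
    = 49 × 5.3 × 10⁻¹¹ / 6 = 4.3 × 10⁻¹⁰ m

4.3 × 10⁻¹⁰ m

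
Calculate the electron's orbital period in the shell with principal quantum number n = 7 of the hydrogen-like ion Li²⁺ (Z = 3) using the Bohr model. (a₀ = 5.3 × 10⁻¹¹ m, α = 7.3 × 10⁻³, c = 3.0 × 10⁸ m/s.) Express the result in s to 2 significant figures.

5.8 × 10⁻¹⁵ s

r = n²a₀/Z = 7²·5.3 × 10⁻¹¹/3 = 8.7 × 10⁻¹⁰ m
v = Zαc/n = 3·0.0073·3.0 × 10⁸/7 = 9.4 × 10⁵ m/s
T = 2πr/v = 5.8 × 10⁻¹⁵ s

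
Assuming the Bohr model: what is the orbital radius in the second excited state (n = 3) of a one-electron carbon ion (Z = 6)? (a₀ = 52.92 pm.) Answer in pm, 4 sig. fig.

79.38 pm

r_n = n²a₀/Z = 3² × 52.92 / 6
    = 9 × 52.92 / 6 = 79.38 pm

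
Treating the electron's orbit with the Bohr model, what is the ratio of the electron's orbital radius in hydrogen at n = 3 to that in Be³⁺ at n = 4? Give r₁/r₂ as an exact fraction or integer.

r ∝ Z^-1 · n^2
r₁/r₂ = (1/4)^-1 · (3/4)^2 = 9/4

9/4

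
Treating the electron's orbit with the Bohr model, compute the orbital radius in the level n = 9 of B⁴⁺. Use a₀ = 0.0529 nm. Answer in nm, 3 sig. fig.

0.857 nm

r_n = n²a₀/Z = 9² × 0.0529 / 5
    = 81 × 0.0529 / 5 = 0.857 nm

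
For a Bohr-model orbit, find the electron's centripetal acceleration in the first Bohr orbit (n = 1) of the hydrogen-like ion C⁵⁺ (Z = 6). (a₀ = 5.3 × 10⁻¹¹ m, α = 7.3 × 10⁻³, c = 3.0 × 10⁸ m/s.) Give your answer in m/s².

2.0 × 10²⁵ m/s²

r = n²a₀/Z = 8.8 × 10⁻¹² m, v = Zαc/n = 1.3 × 10⁷ m/s
a = v²/r = (1.3 × 10⁷)² / 8.8 × 10⁻¹² = 2.0 × 10²⁵ m/s²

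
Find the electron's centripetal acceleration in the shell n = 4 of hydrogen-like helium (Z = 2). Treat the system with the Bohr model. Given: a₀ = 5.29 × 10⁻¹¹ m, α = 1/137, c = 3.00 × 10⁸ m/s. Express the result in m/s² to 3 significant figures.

r = n²a₀/Z = 4.23 × 10⁻¹⁰ m, v = Zαc/n = 1.09 × 10⁶ m/s
a = v²/r = (1.09 × 10⁶)² / 4.23 × 10⁻¹⁰ = 2.83 × 10²¹ m/s²

2.83 × 10²¹ m/s²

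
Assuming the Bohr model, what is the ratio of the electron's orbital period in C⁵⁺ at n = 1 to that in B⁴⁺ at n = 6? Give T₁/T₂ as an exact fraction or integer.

25/7776

T ∝ Z^-2 · n^3
T₁/T₂ = (6/5)^-2 · (1/6)^3 = 25/7776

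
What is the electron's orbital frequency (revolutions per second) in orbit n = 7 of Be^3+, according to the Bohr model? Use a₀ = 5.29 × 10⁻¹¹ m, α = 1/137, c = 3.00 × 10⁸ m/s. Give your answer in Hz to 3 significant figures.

r = n²a₀/Z = 6.48 × 10⁻¹⁰ m, v = Zαc/n = 1.25 × 10⁶ m/s
f = v/(2πr) = 3.07 × 10¹⁴ Hz

3.07 × 10¹⁴ Hz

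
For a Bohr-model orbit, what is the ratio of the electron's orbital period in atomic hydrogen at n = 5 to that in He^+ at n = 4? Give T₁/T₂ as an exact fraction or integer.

T ∝ Z^-2 · n^3
T₁/T₂ = (1/2)^-2 · (5/4)^3 = 125/16

125/16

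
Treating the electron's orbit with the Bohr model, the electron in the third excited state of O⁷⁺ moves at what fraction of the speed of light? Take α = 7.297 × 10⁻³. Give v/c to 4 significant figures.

v_n = Zαc/n, so v/c = Zα/n = 8 × 0.007297 / 4 = 0.01459

0.01459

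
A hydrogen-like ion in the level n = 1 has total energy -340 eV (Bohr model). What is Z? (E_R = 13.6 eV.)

5

E_n = −E_R Z²/n² ⇒ Z² = −E_n n²/E_R = 340 × 1² / 13.6 ≈ 25.00
Z = 5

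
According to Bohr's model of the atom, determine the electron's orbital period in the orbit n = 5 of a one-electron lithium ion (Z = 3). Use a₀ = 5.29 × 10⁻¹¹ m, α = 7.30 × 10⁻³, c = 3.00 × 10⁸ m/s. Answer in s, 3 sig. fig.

r = n²a₀/Z = 5²·5.29 × 10⁻¹¹/3 = 4.41 × 10⁻¹⁰ m
v = Zαc/n = 3·0.00730·3.00 × 10⁸/5 = 1.31 × 10⁶ m/s
T = 2πr/v = 2.11 × 10⁻¹⁵ s

2.11 × 10⁻¹⁵ s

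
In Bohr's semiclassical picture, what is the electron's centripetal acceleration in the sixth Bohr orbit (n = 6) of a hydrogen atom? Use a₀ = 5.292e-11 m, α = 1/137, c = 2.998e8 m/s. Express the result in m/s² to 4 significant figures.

6.982e19 m/s²

r = n²a₀/Z = 1.905e-9 m, v = Zαc/n = 3.647e5 m/s
a = v²/r = (3.647e5)² / 1.905e-9 = 6.982e19 m/s²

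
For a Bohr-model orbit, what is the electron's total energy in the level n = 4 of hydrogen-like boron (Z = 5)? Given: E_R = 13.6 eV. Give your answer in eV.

-21.2 eV

E_n = −E_R·Z²/n² = −13.6 × 5²/4² = -21.2 eV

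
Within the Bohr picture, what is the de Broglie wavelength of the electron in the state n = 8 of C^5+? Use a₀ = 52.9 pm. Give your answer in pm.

The Bohr quantisation condition is nλ = 2πr_n.
r_n = n²a₀/Z = 564 pm
λ = 2πr_n/n = 2π·564/8 = 443 pm

443 pm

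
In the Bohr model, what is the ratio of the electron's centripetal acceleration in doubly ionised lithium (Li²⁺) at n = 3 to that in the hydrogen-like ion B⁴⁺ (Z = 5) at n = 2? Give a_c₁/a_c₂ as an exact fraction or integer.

16/375

a_c ∝ Z^3 · n^-4
a_c₁/a_c₂ = (3/5)^3 · (3/2)^-4 = 16/375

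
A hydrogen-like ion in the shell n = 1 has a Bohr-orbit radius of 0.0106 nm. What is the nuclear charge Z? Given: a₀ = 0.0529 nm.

r_n = n²a₀/Z ⇒ Z = n²a₀/r = 1² × 0.0529 / 0.0106 ≈ 4.99
Z = 5

5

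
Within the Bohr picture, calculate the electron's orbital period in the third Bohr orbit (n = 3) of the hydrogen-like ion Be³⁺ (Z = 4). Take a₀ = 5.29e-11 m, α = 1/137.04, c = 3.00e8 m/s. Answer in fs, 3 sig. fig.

r = n²a₀/Z = 3²·5.29e-11/4 = 1.19e-10 m
v = Zαc/n = 4·0.00730·3.00e8/3 = 2.92e6 m/s
T = 2πr/v = 2.56e-16 s = 0.256 fs

0.256 fs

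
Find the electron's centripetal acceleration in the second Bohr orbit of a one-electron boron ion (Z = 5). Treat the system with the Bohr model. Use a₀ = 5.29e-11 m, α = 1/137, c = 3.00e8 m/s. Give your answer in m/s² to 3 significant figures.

7.08e23 m/s²

r = n²a₀/Z = 4.23e-11 m, v = Zαc/n = 5.47e6 m/s
a = v²/r = (5.47e6)² / 4.23e-11 = 7.08e23 m/s²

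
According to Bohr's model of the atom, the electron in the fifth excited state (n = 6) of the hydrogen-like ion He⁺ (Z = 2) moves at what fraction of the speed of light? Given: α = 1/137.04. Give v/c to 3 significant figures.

0.00243

v_n = Zαc/n, so v/c = Zα/n = 2 × 0.00730 / 6 = 0.00243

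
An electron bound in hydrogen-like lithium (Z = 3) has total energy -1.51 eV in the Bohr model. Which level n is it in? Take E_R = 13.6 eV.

E_n = −E_R Z²/n² ⇒ n² = E_R Z²/(−E_n) = 13.6 × 3² / 1.51 ≈ 81.06
n = 9

9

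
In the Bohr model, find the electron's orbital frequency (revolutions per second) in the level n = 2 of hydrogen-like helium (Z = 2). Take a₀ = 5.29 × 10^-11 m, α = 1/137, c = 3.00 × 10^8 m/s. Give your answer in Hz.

3.29 × 10^15 Hz

r = n²a₀/Z = 1.06 × 10^-10 m, v = Zαc/n = 2.19 × 10^6 m/s
f = v/(2πr) = 3.29 × 10^15 Hz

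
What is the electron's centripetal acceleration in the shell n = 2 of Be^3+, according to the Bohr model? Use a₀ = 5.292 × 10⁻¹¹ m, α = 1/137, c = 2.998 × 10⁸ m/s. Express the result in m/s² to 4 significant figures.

3.620 × 10²³ m/s²

r = n²a₀/Z = 5.292 × 10⁻¹¹ m, v = Zαc/n = 4.377 × 10⁶ m/s
a = v²/r = (4.377 × 10⁶)² / 5.292 × 10⁻¹¹ = 3.620 × 10²³ m/s²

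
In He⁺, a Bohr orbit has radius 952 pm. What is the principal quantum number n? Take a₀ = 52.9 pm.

r_n = n²a₀/Z ⇒ n² = rZ/a₀ = 952 × 2 / 52.9 ≈ 35.99
n = 6

6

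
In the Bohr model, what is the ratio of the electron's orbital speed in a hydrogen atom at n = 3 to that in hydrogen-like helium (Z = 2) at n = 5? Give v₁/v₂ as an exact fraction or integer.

v ∝ Z^1 · n^-1
v₁/v₂ = (1/2)^1 · (3/5)^-1 = 5/6

5/6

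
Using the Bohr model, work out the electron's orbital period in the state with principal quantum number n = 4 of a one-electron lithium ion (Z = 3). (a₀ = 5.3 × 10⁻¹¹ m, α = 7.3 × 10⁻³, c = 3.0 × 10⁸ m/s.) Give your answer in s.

r = n²a₀/Z = 4²·5.3 × 10⁻¹¹/3 = 2.8 × 10⁻¹⁰ m
v = Zαc/n = 3·0.0073·3.0 × 10⁸/4 = 1.6 × 10⁶ m/s
T = 2πr/v = 1.1 × 10⁻¹⁵ s

1.1 × 10⁻¹⁵ s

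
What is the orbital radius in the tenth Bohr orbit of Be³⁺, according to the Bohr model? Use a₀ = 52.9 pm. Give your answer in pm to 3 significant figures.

1320 pm

r_n = n²a₀/Z = 10² × 52.9 / 4
    = 100 × 52.9 / 4 = 1320 pm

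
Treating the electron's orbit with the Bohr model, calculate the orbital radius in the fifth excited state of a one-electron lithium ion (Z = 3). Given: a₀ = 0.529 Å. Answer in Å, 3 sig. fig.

r_n = n²a₀/Z = 6² × 0.529 / 3
    = 36 × 0.529 / 3 = 6.35 Å

6.35 Å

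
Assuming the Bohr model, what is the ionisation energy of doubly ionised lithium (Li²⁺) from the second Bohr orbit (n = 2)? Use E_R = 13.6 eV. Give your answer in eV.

30.6 eV

E_n = −E_R·Z²/n² = −13.6 × 3²/2² eV = -30.6 eV
Ionisation energy = −E_n = 30.6 eV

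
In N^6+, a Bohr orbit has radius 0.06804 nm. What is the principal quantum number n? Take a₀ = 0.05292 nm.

r_n = n²a₀/Z ⇒ n² = rZ/a₀ = 0.06804 × 7 / 0.05292 ≈ 9.00
n = 3

3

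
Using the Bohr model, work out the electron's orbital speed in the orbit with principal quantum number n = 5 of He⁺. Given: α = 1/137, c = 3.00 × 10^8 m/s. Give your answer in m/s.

8.76 × 10^5 m/s

v_n = Zαc/n = 2 × 0.00730 × 3.00 × 10^8 / 5
    = 8.76 × 10^5 m/s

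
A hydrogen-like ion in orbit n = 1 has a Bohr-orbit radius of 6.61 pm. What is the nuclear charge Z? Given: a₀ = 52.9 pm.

8

r_n = n²a₀/Z ⇒ Z = n²a₀/r = 1² × 52.9 / 6.61 ≈ 8.00
Z = 8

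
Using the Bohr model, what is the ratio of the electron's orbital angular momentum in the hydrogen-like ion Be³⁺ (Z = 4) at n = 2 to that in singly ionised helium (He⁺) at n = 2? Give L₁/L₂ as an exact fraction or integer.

1

L = nℏ is independent of Z.
L₁/L₂ = n₁/n₂ = 2/2 = 1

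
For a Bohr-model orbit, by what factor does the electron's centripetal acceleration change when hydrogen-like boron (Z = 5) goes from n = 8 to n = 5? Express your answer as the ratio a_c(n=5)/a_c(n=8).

4096/625

a_c ∝ Z^3 · n^-4; with Z fixed, a_c ∝ n^-4.
a_c(n=5)/a_c(n=8) = (5/8)^-4 = 4096/625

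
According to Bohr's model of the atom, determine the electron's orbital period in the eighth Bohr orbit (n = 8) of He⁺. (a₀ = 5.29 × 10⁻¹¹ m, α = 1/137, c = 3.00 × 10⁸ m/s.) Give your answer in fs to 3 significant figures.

r = n²a₀/Z = 8²·5.29 × 10⁻¹¹/2 = 1.69 × 10⁻⁹ m
v = Zαc/n = 2·0.00730·3.00 × 10⁸/8 = 5.47 × 10⁵ m/s
T = 2πr/v = 1.94 × 10⁻¹⁴ s = 19.4 fs

19.4 fs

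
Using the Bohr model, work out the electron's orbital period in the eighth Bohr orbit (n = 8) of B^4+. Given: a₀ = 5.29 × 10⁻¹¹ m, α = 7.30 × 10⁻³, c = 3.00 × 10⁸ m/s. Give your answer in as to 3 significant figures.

3110 as

r = n²a₀/Z = 8²·5.29 × 10⁻¹¹/5 = 6.77 × 10⁻¹⁰ m
v = Zαc/n = 5·0.00730·3.00 × 10⁸/8 = 1.37 × 10⁶ m/s
T = 2πr/v = 3.11 × 10⁻¹⁵ s = 3110 as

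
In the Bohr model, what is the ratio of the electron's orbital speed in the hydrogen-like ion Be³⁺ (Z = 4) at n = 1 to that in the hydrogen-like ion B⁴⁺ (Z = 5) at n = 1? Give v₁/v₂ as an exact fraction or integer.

4/5

v ∝ Z^1 · n^-1
v₁/v₂ = (4/5)^1 · (1/1)^-1 = 4/5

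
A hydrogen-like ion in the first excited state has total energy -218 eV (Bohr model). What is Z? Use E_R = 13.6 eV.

E_n = −E_R Z²/n² ⇒ Z² = −E_n n²/E_R = 218 × 2² / 13.6 ≈ 64.12
Z = 8

8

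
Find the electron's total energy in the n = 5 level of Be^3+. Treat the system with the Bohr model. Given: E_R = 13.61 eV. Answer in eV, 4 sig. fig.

E_n = −E_R·Z²/n² = −13.61 × 4²/5² = -8.710 eV

-8.710 eV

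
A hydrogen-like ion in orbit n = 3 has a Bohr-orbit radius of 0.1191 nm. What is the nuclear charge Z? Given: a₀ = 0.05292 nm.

4

r_n = n²a₀/Z ⇒ Z = n²a₀/r = 3² × 0.05292 / 0.1191 ≈ 4.00
Z = 4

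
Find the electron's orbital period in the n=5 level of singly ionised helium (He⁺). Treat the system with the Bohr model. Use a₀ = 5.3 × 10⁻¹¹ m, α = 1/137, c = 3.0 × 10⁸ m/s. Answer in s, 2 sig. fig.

4.8 × 10⁻¹⁵ s

r = n²a₀/Z = 5²·5.3 × 10⁻¹¹/2 = 6.6 × 10⁻¹⁰ m
v = Zαc/n = 2·0.0073·3.0 × 10⁸/5 = 8.8 × 10⁵ m/s
T = 2πr/v = 4.8 × 10⁻¹⁵ s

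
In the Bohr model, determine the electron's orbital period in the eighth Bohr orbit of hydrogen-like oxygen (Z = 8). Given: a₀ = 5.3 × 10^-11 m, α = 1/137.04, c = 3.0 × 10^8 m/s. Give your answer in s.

r = n²a₀/Z = 8²·5.3 × 10^-11/8 = 4.2 × 10^-10 m
v = Zαc/n = 8·0.0073·3.0 × 10^8/8 = 2.2 × 10^6 m/s
T = 2πr/v = 1.2 × 10^-15 s

1.2 × 10^-15 s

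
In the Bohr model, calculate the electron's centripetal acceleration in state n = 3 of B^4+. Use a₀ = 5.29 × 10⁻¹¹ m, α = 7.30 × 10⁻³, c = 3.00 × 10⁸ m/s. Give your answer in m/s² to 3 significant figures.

r = n²a₀/Z = 9.52 × 10⁻¹¹ m, v = Zαc/n = 3.65 × 10⁶ m/s
a = v²/r = (3.65 × 10⁶)² / 9.52 × 10⁻¹¹ = 1.40 × 10²³ m/s²

1.40 × 10²³ m/s²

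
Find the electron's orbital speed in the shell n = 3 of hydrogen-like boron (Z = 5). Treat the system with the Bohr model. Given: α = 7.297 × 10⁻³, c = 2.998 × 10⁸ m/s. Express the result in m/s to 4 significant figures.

v_n = Zαc/n = 5 × 0.007297 × 2.998 × 10⁸ / 3
    = 3.646 × 10⁶ m/s

3.646 × 10⁶ m/s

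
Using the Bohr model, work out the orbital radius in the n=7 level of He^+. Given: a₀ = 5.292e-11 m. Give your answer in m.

1.297e-9 m

r_n = n²a₀/Z = 7² × 5.292e-11 / 2
    = 49 × 5.292e-11 / 2 = 1.297e-9 m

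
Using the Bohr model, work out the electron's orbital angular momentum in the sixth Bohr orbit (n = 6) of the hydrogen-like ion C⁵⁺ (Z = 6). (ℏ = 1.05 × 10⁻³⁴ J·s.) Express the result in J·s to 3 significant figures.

6.30 × 10⁻³⁴ J·s

L_n = nℏ = 6 × 1.05 × 10⁻³⁴ = 6.30 × 10⁻³⁴ J·s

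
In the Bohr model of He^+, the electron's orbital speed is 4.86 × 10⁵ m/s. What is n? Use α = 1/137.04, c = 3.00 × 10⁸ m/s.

9

v_n = Zαc/n ⇒ n = Zαc/v = 2 × 0.00730 × 3.00 × 10⁸ / 4.86 × 10⁵ ≈ 9.01
n = 9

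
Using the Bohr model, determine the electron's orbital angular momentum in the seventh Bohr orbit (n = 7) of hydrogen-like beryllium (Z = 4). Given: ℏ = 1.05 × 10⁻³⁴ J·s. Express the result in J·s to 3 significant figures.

L_n = nℏ = 7 × 1.05 × 10⁻³⁴ = 7.35 × 10⁻³⁴ J·s

7.35 × 10⁻³⁴ J·s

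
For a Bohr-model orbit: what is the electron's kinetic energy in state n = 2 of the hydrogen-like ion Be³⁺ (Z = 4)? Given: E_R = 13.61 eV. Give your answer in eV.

For a Coulomb orbit the virial theorem gives K = −E_n.
E_n = −E_R·Z²/n², so K = E_R·Z²/n² = 13.61 × 4²/2² = 54.44 eV

54.44 eV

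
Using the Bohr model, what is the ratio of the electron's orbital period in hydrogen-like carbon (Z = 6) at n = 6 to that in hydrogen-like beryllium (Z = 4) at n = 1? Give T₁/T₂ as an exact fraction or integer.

T ∝ Z^-2 · n^3
T₁/T₂ = (6/4)^-2 · (6/1)^3 = 96

96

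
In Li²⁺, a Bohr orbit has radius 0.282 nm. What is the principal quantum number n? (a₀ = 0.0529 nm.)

r_n = n²a₀/Z ⇒ n² = rZ/a₀ = 0.282 × 3 / 0.0529 ≈ 15.99
n = 4

4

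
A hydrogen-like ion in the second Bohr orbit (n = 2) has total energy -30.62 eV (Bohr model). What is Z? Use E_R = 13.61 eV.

E_n = −E_R Z²/n² ⇒ Z² = −E_n n²/E_R = 30.62 × 2² / 13.61 ≈ 9.00
Z = 3

3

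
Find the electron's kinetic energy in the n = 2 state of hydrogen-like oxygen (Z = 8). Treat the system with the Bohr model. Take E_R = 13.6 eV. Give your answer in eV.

For a Coulomb orbit the virial theorem gives K = −E_n.
E_n = −E_R·Z²/n², so K = E_R·Z²/n² = 13.6 × 8²/2² = 218 eV

218 eV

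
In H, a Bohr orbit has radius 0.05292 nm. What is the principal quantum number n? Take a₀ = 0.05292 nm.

1

r_n = n²a₀/Z ⇒ n² = rZ/a₀ = 0.05292 × 1 / 0.05292 ≈ 1.00
n = 1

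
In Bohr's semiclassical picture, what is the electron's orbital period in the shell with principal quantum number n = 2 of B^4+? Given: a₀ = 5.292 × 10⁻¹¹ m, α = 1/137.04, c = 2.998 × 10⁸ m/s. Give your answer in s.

r = n²a₀/Z = 2²·5.292 × 10⁻¹¹/5 = 4.234 × 10⁻¹¹ m
v = Zαc/n = 5·0.007297·2.998 × 10⁸/2 = 5.469 × 10⁶ m/s
T = 2πr/v = 4.864 × 10⁻¹⁷ s

4.864 × 10⁻¹⁷ s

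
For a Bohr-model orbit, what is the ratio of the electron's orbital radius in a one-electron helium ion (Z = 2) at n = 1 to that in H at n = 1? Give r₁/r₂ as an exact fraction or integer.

r ∝ Z^-1 · n^2
r₁/r₂ = (2/1)^-1 · (1/1)^2 = 1/2

1/2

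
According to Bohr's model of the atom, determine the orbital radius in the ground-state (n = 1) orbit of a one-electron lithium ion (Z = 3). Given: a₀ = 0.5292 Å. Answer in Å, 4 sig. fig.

0.1764 Å

r_n = n²a₀/Z = 1² × 0.5292 / 3
    = 1 × 0.5292 / 3 = 0.1764 Å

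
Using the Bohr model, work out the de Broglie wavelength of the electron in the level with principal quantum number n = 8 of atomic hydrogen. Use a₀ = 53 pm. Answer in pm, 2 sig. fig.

2700 pm

The Bohr quantisation condition is nλ = 2πr_n.
r_n = n²a₀/Z = 3400 pm
λ = 2πr_n/n = 2π·3400/8 = 2700 pm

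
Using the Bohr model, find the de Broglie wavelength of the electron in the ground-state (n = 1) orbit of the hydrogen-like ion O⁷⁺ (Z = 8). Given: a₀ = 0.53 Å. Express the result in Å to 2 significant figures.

The Bohr quantisation condition is nλ = 2πr_n.
r_n = n²a₀/Z = 0.066 Å
λ = 2πr_n/n = 2π·0.066/1 = 0.42 Å

0.42 Å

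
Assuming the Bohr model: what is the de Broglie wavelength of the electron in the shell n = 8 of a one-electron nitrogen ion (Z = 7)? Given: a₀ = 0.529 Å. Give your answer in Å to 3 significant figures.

3.80 Å

The Bohr quantisation condition is nλ = 2πr_n.
r_n = n²a₀/Z = 4.84 Å
λ = 2πr_n/n = 2π·4.84/8 = 3.80 Å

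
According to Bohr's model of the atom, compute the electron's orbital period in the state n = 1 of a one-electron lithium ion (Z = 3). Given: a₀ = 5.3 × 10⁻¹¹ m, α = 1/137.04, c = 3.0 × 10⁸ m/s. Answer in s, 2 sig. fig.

1.7 × 10⁻¹⁷ s

r = n²a₀/Z = 1²·5.3 × 10⁻¹¹/3 = 1.8 × 10⁻¹¹ m
v = Zαc/n = 3·0.0073·3.0 × 10⁸/1 = 6.6 × 10⁶ m/s
T = 2πr/v = 1.7 × 10⁻¹⁷ s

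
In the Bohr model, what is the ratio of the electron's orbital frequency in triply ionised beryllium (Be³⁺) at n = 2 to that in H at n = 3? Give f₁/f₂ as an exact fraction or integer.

54

f ∝ Z^2 · n^-3
f₁/f₂ = (4/1)^2 · (2/3)^-3 = 54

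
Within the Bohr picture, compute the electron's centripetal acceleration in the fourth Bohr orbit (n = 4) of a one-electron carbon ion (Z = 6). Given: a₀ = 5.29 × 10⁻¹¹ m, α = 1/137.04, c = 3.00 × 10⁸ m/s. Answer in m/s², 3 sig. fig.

r = n²a₀/Z = 1.41 × 10⁻¹⁰ m, v = Zαc/n = 3.28 × 10⁶ m/s
a = v²/r = (3.28 × 10⁶)² / 1.41 × 10⁻¹⁰ = 7.64 × 10²² m/s²

7.64 × 10²² m/s²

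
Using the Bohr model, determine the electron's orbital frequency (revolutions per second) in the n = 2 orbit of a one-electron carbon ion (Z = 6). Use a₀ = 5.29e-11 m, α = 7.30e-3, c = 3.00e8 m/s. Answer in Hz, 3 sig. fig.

r = n²a₀/Z = 3.53e-11 m, v = Zαc/n = 6.57e6 m/s
f = v/(2πr) = 2.96e16 Hz

2.96e16 Hz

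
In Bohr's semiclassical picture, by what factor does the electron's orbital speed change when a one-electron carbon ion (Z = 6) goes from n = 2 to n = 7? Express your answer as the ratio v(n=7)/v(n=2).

v ∝ Z^1 · n^-1; with Z fixed, v ∝ n^-1.
v(n=7)/v(n=2) = (7/2)^-1 = 2/7

2/7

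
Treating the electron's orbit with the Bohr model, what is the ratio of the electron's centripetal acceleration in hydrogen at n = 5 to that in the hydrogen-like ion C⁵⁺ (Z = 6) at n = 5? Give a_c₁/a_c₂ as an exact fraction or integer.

1/216

a_c ∝ Z^3 · n^-4
a_c₁/a_c₂ = (1/6)^3 · (5/5)^-4 = 1/216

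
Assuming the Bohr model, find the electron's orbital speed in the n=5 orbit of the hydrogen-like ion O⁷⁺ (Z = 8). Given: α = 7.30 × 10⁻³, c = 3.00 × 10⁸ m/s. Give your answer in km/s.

3500 km/s

v_n = Zαc/n = 8 × 0.00730 × 3.00 × 10⁸ / 5
    = 3500 km/s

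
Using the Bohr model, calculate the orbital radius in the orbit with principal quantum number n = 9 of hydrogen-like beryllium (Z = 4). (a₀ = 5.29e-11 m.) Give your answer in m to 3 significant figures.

1.07e-9 m

r_n = n²a₀/Z = 9² × 5.29e-11 / 4
    = 81 × 5.29e-11 / 4 = 1.07e-9 m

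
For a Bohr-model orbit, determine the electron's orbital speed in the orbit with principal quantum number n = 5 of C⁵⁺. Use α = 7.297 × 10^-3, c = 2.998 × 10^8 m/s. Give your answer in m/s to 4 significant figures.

v_n = Zαc/n = 6 × 0.007297 × 2.998 × 10^8 / 5
    = 2.625 × 10^6 m/s

2.625 × 10^6 m/s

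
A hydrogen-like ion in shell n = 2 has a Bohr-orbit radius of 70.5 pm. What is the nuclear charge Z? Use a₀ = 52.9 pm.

3

r_n = n²a₀/Z ⇒ Z = n²a₀/r = 2² × 52.9 / 70.5 ≈ 3.00
Z = 3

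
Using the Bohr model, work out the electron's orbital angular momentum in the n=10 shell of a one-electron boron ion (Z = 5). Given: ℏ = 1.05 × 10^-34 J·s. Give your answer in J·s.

1.05 × 10^-33 J·s

L_n = nℏ = 10 × 1.05 × 10^-34 = 1.05 × 10^-33 J·s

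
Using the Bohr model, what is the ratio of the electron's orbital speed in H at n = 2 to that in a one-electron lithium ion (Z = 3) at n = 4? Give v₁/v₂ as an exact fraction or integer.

v ∝ Z^1 · n^-1
v₁/v₂ = (1/3)^1 · (2/4)^-1 = 2/3

2/3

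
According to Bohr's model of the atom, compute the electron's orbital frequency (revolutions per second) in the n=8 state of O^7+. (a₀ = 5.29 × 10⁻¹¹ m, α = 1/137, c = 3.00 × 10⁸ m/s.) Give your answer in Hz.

r = n²a₀/Z = 4.23 × 10⁻¹⁰ m, v = Zαc/n = 2.19 × 10⁶ m/s
f = v/(2πr) = 8.24 × 10¹⁴ Hz

8.24 × 10¹⁴ Hz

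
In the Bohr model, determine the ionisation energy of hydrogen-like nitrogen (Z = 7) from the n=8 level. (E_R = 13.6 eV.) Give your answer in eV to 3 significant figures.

E_n = −E_R·Z²/n² = −13.6 × 7²/8² eV = -10.4 eV
Ionisation energy = −E_n = 10.4 eV

10.4 eV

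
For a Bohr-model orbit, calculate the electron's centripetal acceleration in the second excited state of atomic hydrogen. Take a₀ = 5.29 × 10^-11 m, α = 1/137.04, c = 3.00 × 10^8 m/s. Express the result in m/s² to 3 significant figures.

r = n²a₀/Z = 4.76 × 10^-10 m, v = Zαc/n = 7.30 × 10^5 m/s
a = v²/r = (7.30 × 10^5)² / 4.76 × 10^-10 = 1.12 × 10^21 m/s²

1.12 × 10^21 m/s²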